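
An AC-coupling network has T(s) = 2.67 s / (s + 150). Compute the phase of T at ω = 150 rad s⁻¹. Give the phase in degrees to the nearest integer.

45°

∠(j150) = 90.00°
∠(j150 + 150) = arctan(150/150) = 45.00°
∠T(j150) = 90.00° − 45.00° = 45.00°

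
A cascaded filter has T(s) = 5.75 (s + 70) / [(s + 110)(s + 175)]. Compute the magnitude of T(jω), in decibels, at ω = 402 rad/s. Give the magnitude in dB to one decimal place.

|j402 + 70| = √(402² + 70²) = 408
|j402 + 110| = √(402² + 110²) = 416.8
|j402 + 175| = √(402² + 175²) = 438.4
|T(j402)| = 5.75 × 408 / (416.8 × 438.4) = 0.01284
20 log₁₀(0.01284) = -37.83 dB

-37.8 dB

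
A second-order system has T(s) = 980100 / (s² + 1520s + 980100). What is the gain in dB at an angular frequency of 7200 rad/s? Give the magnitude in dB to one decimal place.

-34.5 dB

|(j7200)² + 1520(j7200) + 980100| = |-5.086e+07 + j1.0944e+07| = 5.202e+07
|T(j7200)| = 980100 / 5.202e+07 = 0.018839
20 log₁₀(0.018839) = -34.50 dB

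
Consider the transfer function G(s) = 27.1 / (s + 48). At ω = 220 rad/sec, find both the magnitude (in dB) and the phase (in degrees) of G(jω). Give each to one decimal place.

|G| = -18.4 dB, ∠G = -77.7°

|j220 + 48| = √(220² + 48²) = 225.2
|G(j220)| = 27.1 / 225.2 = 0.12035
20 log₁₀(0.12035) = -18.39 dB
∠(j220 + 48) = arctan(220/48) = 77.69°
∠G(j220) = −77.69° = -77.69°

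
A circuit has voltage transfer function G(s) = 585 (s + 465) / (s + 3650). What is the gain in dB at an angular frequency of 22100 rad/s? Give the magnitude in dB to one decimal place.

|j22100 + 465| = √(22100² + 465²) = 2.21e+04
|j22100 + 3650| = √(22100² + 3650²) = 2.24e+04
|G(j22100)| = 585 × 2.21e+04 / 2.24e+04 = 577.31
20 log₁₀(577.31) = 55.23 dB

55.2 dB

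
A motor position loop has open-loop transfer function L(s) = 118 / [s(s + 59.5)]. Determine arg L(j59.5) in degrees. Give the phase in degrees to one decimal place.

-135.0 deg

∠(j59.5 + 59.5) = arctan(59.5/59.5) = 45.00°
∠(j59.5) = 90.00°
∠L(j59.5) = − (45.00° + 90.00°) = -135.00°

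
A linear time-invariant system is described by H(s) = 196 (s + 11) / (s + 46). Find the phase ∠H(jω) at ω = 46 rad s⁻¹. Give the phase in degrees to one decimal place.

∠(j46 + 11) = arctan(46/11) = 76.55°
∠(j46 + 46) = arctan(46/46) = 45.00°
∠H(j46) = 76.55° − 45.00° = 31.55°

31.6 deg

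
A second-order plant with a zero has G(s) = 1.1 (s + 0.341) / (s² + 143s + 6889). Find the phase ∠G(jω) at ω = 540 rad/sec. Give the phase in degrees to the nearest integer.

∠(j540 + 0.341) = arctan(540/0.341) = 89.96°
∠[(j540)² + 143(j540) + 6889] = ∠[-2.8471e+05 + j77220] = 164.83°
∠G(j540) = 89.96° − 164.83° = -74.86°

-75°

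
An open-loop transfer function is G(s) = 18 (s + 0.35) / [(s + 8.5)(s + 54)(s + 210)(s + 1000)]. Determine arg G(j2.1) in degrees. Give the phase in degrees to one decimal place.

∠(j2.1 + 0.35) = arctan(2.1/0.35) = 80.54°
∠(j2.1 + 8.5) = arctan(2.1/8.5) = 13.88°
∠(j2.1 + 54) = arctan(2.1/54) = 2.23°
∠(j2.1 + 210) = arctan(2.1/210) = 0.57°
∠(j2.1 + 1000) = arctan(2.1/1000) = 0.12°
∠G(j2.1) = 80.54° − (13.88° + 2.23° + 0.57° + 0.12°) = 63.74°

63.7 deg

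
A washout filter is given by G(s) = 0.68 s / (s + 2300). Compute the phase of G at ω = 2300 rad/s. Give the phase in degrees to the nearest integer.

∠(j2300) = 90.00°
∠(j2300 + 2300) = arctan(2300/2300) = 45.00°
∠G(j2300) = 90.00° − 45.00° = 45.00°

45 deg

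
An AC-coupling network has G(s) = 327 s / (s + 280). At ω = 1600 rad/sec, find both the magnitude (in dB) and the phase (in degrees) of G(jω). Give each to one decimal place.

|G| = 50.2 dB, ∠G = 9.9°

|j1600| = 1600
|j1600 + 280| = √(1600² + 280²) = 1624
|G(j1600)| = 327 × 1600 / 1624 = 322.1
20 log₁₀(322.1) = 50.16 dB
∠(j1600) = 90.00°
∠(j1600 + 280) = arctan(1600/280) = 80.07°
∠G(j1600) = 90.00° − 80.07° = 9.93°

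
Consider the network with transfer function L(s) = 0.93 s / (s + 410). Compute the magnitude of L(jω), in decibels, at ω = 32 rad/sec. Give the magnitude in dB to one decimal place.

|j32| = 32
|j32 + 410| = √(32² + 410²) = 411.2
|L(j32)| = 0.93 × 32 / 411.2 = 0.072365
20 log₁₀(0.072365) = -22.81 dB

-22.8 dB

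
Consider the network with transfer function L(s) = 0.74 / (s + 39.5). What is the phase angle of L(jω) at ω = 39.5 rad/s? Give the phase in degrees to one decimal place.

∠(j39.5 + 39.5) = arctan(39.5/39.5) = 45.00°
∠L(j39.5) = −45.00° = -45.00°

-45.0°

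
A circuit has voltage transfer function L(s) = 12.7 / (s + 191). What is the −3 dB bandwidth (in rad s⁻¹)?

191 rad s⁻¹

For a single-pole low-pass, the −3 dB point is at the pole: ω = 191 rad s⁻¹.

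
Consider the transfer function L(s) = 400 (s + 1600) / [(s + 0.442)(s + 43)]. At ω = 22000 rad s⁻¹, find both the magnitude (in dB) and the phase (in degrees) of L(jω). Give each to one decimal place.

|L| = -34.8 dB, ∠L = -94.0°

|j22000 + 1600| = √(22000² + 1600²) = 2.206e+04
|j22000 + 0.442| = √(22000² + 0.442²) = 2.2e+04
|j22000 + 43| = √(22000² + 43²) = 2.2e+04
|L(j22000)| = 400 × 2.206e+04 / (2.2e+04 × 2.2e+04) = 0.01823
20 log₁₀(0.01823) = -34.78 dB
∠(j22000 + 1600) = arctan(22000/1600) = 85.84°
∠(j22000 + 0.442) = arctan(22000/0.442) = 90.00°
∠(j22000 + 43) = arctan(22000/43) = 89.89°
∠L(j22000) = 85.84° − (90.00° + 89.89°) = -94.05°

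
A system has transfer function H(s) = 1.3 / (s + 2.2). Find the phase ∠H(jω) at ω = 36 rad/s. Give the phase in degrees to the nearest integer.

-87°

∠(j36 + 2.2) = arctan(36/2.2) = 86.50°
∠H(j36) = −86.50° = -86.50°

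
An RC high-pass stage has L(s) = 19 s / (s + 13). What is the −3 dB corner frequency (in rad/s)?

13 rad/s

For a single-pole high-pass, the −3 dB point is at the pole: ω = 13 rad/s.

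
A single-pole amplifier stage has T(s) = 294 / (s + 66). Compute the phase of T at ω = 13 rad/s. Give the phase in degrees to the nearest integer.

∠(j13 + 66) = arctan(13/66) = 11.14°
∠T(j13) = −11.14° = -11.14°

-11°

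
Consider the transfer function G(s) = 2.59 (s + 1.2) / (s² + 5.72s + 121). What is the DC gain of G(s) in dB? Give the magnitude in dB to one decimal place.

-31.8 dB

G(0) = 2.59 × 1.2 / 121 = 0.025686
20 log₁₀(0.025686) = -31.81 dB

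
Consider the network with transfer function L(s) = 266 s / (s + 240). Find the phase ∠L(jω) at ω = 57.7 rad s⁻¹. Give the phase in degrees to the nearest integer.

76°

∠(j57.7) = 90.00°
∠(j57.7 + 240) = arctan(57.7/240) = 13.52°
∠L(j57.7) = 90.00° − 13.52° = 76.48°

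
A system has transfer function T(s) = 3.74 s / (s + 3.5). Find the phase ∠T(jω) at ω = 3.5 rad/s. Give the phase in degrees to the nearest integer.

45°

∠(j3.5) = 90.00°
∠(j3.5 + 3.5) = arctan(3.5/3.5) = 45.00°
∠T(j3.5) = 90.00° − 45.00° = 45.00°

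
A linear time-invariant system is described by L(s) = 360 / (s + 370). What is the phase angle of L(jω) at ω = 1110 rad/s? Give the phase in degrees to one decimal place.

-71.6°

∠(j1110 + 370) = arctan(1110/370) = 71.57°
∠L(j1110) = −71.57° = -71.57°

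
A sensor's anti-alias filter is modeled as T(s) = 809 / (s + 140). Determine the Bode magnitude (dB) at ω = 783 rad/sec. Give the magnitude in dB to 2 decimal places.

0.15 dB

|j783 + 140| = √(783² + 140²) = 795.4
|T(j783)| = 809 / 795.4 = 1.0171
20 log₁₀(1.0171) = 0.147 dB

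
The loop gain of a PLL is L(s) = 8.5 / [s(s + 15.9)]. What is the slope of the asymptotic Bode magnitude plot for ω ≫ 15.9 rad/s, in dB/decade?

-40 dB/decade

With 0 zeros and 2 poles, the high-frequency asymptotic slope is 20 × (0 − 2) = -40 dB/decade.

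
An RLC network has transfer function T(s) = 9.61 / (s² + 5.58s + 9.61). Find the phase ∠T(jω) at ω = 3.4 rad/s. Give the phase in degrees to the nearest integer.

-96°

∠[(j3.4)² + 5.58(j3.4) + 9.61] = ∠[-1.95 + j18.972] = 95.87°
∠T(j3.4) = −95.87° = -95.87°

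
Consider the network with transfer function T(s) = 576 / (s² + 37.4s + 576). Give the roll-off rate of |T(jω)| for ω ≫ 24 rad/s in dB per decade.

With 0 zeros and 2 poles, the high-frequency asymptotic slope is 20 × (0 − 2) = -40 dB/decade.

-40 dB/decade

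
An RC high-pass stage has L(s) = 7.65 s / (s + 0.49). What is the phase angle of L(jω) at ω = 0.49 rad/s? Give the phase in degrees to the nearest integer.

45 deg

∠(j0.49) = 90.00°
∠(j0.49 + 0.49) = arctan(0.49/0.49) = 45.00°
∠L(j0.49) = 90.00° − 45.00° = 45.00°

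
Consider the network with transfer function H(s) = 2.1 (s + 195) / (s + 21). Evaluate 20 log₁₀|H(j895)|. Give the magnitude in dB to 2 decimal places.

6.64 dB

|j895 + 195| = √(895² + 195²) = 916
|j895 + 21| = √(895² + 21²) = 895.2
|H(j895)| = 2.1 × 916 / 895.2 = 2.1487
20 log₁₀(2.1487) = 6.643 dB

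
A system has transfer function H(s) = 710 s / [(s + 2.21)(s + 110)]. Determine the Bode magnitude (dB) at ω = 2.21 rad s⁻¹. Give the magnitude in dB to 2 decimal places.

13.19 dB

|j2.21| = 2.21
|j2.21 + 2.21| = √(2.21² + 2.21²) = 3.125
|j2.21 + 110| = √(2.21² + 110²) = 110
|H(j2.21)| = 710 × 2.21 / (3.125 × 110) = 4.5631
20 log₁₀(4.5631) = 13.185 dB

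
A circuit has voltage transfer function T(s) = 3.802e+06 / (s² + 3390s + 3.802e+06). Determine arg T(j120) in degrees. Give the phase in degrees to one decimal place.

-6.1°

∠[(j120)² + 3390(j120) + 3.802e+06] = ∠[3.7876e+06 + j4.068e+05] = 6.13°
∠T(j120) = −6.13° = -6.13°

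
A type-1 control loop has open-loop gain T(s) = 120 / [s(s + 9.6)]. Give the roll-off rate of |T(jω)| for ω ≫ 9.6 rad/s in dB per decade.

With 0 zeros and 2 poles, the high-frequency asymptotic slope is 20 × (0 − 2) = -40 dB/decade.

-40 dB/decade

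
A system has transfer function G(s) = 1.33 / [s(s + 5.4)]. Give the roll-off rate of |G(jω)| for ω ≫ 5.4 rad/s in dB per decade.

With 0 zeros and 2 poles, the high-frequency asymptotic slope is 20 × (0 − 2) = -40 dB/decade.

-40 dB/decade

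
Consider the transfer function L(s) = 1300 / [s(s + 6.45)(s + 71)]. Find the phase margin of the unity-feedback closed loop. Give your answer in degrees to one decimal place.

Gain crossover: |L(jω)| = 1 at ω ≈ 2.63 rad/sec.
∠L(j2.63) = −90° − arctan(2.63/6.45) − arctan(2.63/71) ≈ -114.28°
PM = 180° + (-114.28°) = 65.72°

65.7°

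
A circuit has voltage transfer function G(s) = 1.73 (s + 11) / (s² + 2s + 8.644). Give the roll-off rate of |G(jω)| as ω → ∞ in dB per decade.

-20 dB/decade

With 1 zero and 2 poles, the high-frequency asymptotic slope is 20 × (1 − 2) = -20 dB/decade.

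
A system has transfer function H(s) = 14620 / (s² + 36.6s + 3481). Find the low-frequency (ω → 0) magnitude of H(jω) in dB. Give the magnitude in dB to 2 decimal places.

12.46 dB

H(0) = 14620 / 3481 = 4.1999
20 log₁₀(4.1999) = 12.465 dB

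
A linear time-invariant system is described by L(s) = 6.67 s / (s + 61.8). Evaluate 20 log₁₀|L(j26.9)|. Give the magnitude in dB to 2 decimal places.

8.50 dB

|j26.9| = 26.9
|j26.9 + 61.8| = √(26.9² + 61.8²) = 67.4
|L(j26.9)| = 6.67 × 26.9 / 67.4 = 2.662
20 log₁₀(2.662) = 8.504 dB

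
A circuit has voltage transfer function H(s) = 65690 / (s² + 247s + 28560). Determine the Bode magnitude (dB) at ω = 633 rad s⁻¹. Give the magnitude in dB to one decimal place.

|(j633)² + 247(j633) + 28560| = |-3.7213e+05 + j1.5635e+05| = 4.036e+05
|H(j633)| = 65690 / 4.036e+05 = 0.16274
20 log₁₀(0.16274) = -15.77 dB

-15.8 dB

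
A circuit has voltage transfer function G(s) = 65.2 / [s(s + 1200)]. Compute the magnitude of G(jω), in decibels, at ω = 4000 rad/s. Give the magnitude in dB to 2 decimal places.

|j4000 + 1200| = √(4000² + 1200²) = 4176
|j4000| = 4000
|G(j4000)| = 65.2 / (4176 × 4000) = 3.9031e-06
20 log₁₀(3.9031e-06) = -108.172 dB

-108.17 dB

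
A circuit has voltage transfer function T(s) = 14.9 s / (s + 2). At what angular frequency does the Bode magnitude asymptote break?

2 rad/sec

The single real pole at s = −2 gives a corner at ω = 2 rad/sec.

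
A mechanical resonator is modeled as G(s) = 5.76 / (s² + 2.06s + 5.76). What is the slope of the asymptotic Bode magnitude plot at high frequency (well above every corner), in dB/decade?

-40 dB/decade

With 0 zeros and 2 poles, the high-frequency asymptotic slope is 20 × (0 − 2) = -40 dB/decade.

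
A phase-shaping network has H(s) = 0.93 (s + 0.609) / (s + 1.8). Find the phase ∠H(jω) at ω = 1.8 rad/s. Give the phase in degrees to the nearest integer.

26 deg

∠(j1.8 + 0.609) = arctan(1.8/0.609) = 71.31°
∠(j1.8 + 1.8) = arctan(1.8/1.8) = 45.00°
∠H(j1.8) = 71.31° − 45.00° = 26.31°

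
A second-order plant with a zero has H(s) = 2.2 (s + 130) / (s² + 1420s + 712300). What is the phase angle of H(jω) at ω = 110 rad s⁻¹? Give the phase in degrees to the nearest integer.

∠(j110 + 130) = arctan(110/130) = 40.24°
∠[(j110)² + 1420(j110) + 712300] = ∠[7.002e+05 + j1.562e+05] = 12.58°
∠H(j110) = 40.24° − 12.58° = 27.66°

28°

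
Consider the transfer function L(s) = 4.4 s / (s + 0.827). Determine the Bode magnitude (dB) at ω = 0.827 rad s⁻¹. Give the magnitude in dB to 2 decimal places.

|j0.827| = 0.827
|j0.827 + 0.827| = √(0.827² + 0.827²) = 1.17
|L(j0.827)| = 4.4 × 0.827 / 1.17 = 3.1113
20 log₁₀(3.1113) = 9.859 dB

9.86 dB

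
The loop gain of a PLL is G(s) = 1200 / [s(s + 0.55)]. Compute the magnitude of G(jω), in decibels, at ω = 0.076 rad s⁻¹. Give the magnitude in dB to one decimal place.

|j0.076 + 0.55| = √(0.076² + 0.55²) = 0.5552
|j0.076| = 0.076
|G(j0.076)| = 1200 / (0.5552 × 0.076) = 28438
20 log₁₀(28438) = 89.08 dB

89.1 dB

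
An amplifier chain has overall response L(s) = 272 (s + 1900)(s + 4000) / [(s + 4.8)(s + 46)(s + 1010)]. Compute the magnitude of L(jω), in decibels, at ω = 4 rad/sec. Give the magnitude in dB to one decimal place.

77.0 dB

|j4 + 1900| = √(4² + 1900²) = 1900
|j4 + 4000| = √(4² + 4000²) = 4000
|j4 + 4.8| = √(4² + 4.8²) = 6.248
|j4 + 46| = √(4² + 46²) = 46.17
|j4 + 1010| = √(4² + 1010²) = 1010
|L(j4)| = 272 × 1900 × 4000 / (6.248 × 46.17 × 1010) = 7094.3
20 log₁₀(7094.3) = 77.02 dB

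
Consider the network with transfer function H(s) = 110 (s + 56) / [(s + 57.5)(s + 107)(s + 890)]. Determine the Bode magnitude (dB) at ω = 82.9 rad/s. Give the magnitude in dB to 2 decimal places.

-60.90 dB

|j82.9 + 56| = √(82.9² + 56²) = 100
|j82.9 + 57.5| = √(82.9² + 57.5²) = 100.9
|j82.9 + 107| = √(82.9² + 107²) = 135.4
|j82.9 + 890| = √(82.9² + 890²) = 893.9
|H(j82.9)| = 110 × 100 / (100.9 × 135.4 × 893.9) = 0.00090154
20 log₁₀(0.00090154) = -60.900 dB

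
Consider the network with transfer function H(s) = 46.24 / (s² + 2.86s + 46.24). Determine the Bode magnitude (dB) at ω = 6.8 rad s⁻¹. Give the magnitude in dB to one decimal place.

7.5 dB

|(j6.8)² + 2.86(j6.8) + 46.24| = |7.1054e-15 + j19.448| = 19.45
|H(j6.8)| = 46.24 / 19.45 = 2.3776
20 log₁₀(2.3776) = 7.52 dB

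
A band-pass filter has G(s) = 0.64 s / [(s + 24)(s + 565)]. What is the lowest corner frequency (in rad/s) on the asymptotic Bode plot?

Break frequencies occur at each pole and zero magnitude: 24 rad/s, 565 rad/s.
The lowest is 24 rad/s.

24 rad/s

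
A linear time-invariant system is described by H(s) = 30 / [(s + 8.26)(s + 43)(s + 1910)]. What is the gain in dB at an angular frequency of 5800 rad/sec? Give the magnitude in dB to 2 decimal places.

-196.71 dB

|j5800 + 8.26| = √(5800² + 8.26²) = 5800
|j5800 + 43| = √(5800² + 43²) = 5800
|j5800 + 1910| = √(5800² + 1910²) = 6106
|H(j5800)| = 30 / (5800 × 5800 × 6106) = 1.4604e-10
20 log₁₀(1.4604e-10) = -196.711 dB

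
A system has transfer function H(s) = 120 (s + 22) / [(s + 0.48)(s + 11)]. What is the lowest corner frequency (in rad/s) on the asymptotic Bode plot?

Break frequencies occur at each pole and zero magnitude: 0.48 rad/s, 11 rad/s, 22 rad/s.
The lowest is 0.48 rad/s.

0.48 rad/s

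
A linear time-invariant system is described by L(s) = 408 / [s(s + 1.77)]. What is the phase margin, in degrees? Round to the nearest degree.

Gain crossover: |L(jω)| = 1 at ω ≈ 20.2 rad/s.
∠L(j20.2) = −90° − arctan(20.2/1.77) ≈ -174.98°
PM = 180° + (-174.98°) = 5.02°

5°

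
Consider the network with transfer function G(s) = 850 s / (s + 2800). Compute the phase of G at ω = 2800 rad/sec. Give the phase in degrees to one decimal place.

∠(j2800) = 90.00°
∠(j2800 + 2800) = arctan(2800/2800) = 45.00°
∠G(j2800) = 90.00° − 45.00° = 45.00°

45.0 deg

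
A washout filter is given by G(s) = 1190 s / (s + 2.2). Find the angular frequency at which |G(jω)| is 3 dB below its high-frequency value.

For a single-pole high-pass, the −3 dB point is at the pole: ω = 2.2 rad s⁻¹.

2.2 rad s⁻¹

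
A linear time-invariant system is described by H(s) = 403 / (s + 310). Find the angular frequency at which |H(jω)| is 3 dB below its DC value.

310 rad s⁻¹

For a single-pole low-pass, the −3 dB point is at the pole: ω = 310 rad s⁻¹.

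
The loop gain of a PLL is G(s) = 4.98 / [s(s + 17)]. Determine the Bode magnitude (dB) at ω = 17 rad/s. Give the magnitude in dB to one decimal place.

|j17 + 17| = √(17² + 17²) = 24.04
|j17| = 17
|G(j17)| = 4.98 / (24.04 × 17) = 0.012185
20 log₁₀(0.012185) = -38.28 dB

-38.3 dB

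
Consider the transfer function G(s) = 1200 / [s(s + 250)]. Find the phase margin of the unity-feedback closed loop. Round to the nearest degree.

Gain crossover: |G(jω)| = 1 at ω ≈ 4.8 rad/s.
∠G(j4.8) = −90° − arctan(4.8/250) ≈ -91.10°
PM = 180° + (-91.10°) = 88.90°

89°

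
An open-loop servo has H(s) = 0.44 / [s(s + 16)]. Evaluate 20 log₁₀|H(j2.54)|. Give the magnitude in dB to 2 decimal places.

-39.42 dB

|j2.54 + 16| = √(2.54² + 16²) = 16.2
|j2.54| = 2.54
|H(j2.54)| = 0.44 / (16.2 × 2.54) = 0.010693
20 log₁₀(0.010693) = -39.418 dB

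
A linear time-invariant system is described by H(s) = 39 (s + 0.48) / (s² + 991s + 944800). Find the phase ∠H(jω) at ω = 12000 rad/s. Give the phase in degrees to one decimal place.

∠(j12000 + 0.48) = arctan(12000/0.48) = 90.00°
∠[(j12000)² + 991(j12000) + 944800] = ∠[-1.4306e+08 + j1.1892e+07] = 175.25°
∠H(j12000) = 90.00° − 175.25° = -85.25°

-85.3°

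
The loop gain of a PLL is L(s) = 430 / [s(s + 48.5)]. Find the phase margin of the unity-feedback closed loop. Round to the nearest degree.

Gain crossover: |L(jω)| = 1 at ω ≈ 8.73 rad/sec.
∠L(j8.73) = −90° − arctan(8.73/48.5) ≈ -100.20°
PM = 180° + (-100.20°) = 79.80°

80 deg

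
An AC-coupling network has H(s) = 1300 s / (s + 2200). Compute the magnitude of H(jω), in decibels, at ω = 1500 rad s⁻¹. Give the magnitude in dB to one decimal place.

57.3 dB

|j1500| = 1500
|j1500 + 2200| = √(1500² + 2200²) = 2663
|H(j1500)| = 1300 × 1500 / 2663 = 732.34
20 log₁₀(732.34) = 57.29 dB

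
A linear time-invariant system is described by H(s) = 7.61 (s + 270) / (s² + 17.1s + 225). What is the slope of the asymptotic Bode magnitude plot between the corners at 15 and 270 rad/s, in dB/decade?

-40 dB/decade

In this band the factors already past their corner are: complex pole pair at ωₙ ≈ 15; net slope = -40 dB/decade.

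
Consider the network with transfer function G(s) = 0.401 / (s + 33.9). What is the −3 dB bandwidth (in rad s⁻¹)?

33.9 rad s⁻¹

For a single-pole low-pass, the −3 dB point is at the pole: ω = 33.9 rad s⁻¹.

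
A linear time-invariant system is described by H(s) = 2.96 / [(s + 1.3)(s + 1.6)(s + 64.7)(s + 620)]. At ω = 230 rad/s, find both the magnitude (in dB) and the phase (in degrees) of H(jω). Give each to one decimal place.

|j230 + 1.3| = √(230² + 1.3²) = 230
|j230 + 1.6| = √(230² + 1.6²) = 230
|j230 + 64.7| = √(230² + 64.7²) = 238.9
|j230 + 620| = √(230² + 620²) = 661.3
|H(j230)| = 2.96 / (230 × 230 × 238.9 × 661.3) = 3.5413e-10
20 log₁₀(3.5413e-10) = -189.02 dB
∠(j230 + 1.3) = arctan(230/1.3) = 89.68°
∠(j230 + 1.6) = arctan(230/1.6) = 89.60°
∠(j230 + 64.7) = arctan(230/64.7) = 74.29°
∠(j230 + 620) = arctan(230/620) = 20.35°
∠H(j230) = − (89.68° + 89.60° + 74.29° + 20.35°) = -273.92°

|H| = -189.0 dB, ∠H = -273.9°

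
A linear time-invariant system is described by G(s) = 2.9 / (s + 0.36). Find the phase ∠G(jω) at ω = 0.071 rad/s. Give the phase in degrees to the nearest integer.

∠(j0.071 + 0.36) = arctan(0.071/0.36) = 11.16°
∠G(j0.071) = −11.16° = -11.16°

-11°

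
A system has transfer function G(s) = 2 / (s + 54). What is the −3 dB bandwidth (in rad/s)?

For a single-pole low-pass, the −3 dB point is at the pole: ω = 54 rad/s.

54 rad/s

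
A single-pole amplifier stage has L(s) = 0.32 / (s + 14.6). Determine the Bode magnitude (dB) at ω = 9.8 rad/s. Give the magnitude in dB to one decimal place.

|j9.8 + 14.6| = √(9.8² + 14.6²) = 17.58
|L(j9.8)| = 0.32 / 17.58 = 0.018198
20 log₁₀(0.018198) = -34.80 dB

-34.8 dB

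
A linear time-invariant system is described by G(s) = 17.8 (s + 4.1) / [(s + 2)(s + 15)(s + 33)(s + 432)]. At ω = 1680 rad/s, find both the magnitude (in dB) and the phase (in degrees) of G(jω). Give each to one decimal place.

|G| = -168.8 dB, ∠G = -254.0°

|j1680 + 4.1| = √(1680² + 4.1²) = 1680
|j1680 + 2| = √(1680² + 2²) = 1680
|j1680 + 15| = √(1680² + 15²) = 1680
|j1680 + 33| = √(1680² + 33²) = 1680
|j1680 + 432| = √(1680² + 432²) = 1735
|G(j1680)| = 17.8 × 1680 / (1680 × 1680 × 1680 × 1735) = 3.6349e-09
20 log₁₀(3.6349e-09) = -168.79 dB
∠(j1680 + 4.1) = arctan(1680/4.1) = 89.86°
∠(j1680 + 2) = arctan(1680/2) = 89.93°
∠(j1680 + 15) = arctan(1680/15) = 89.49°
∠(j1680 + 33) = arctan(1680/33) = 88.87°
∠(j1680 + 432) = arctan(1680/432) = 75.58°
∠G(j1680) = 89.86° − (89.93° + 89.49° + 88.87° + 75.58°) = -254.01°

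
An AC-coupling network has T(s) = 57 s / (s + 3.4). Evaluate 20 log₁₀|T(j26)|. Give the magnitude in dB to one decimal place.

35.0 dB

|j26| = 26
|j26 + 3.4| = √(26² + 3.4²) = 26.22
|T(j26)| = 57 × 26 / 26.22 = 56.519
20 log₁₀(56.519) = 35.04 dB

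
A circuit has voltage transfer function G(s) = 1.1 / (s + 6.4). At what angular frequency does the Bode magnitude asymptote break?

The single real pole at s = −6.4 gives a corner at ω = 6.4 rad/s.

6.4 rad/s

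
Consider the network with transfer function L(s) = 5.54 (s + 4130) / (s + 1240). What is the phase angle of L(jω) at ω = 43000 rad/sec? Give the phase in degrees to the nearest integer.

-4°

∠(j43000 + 4130) = arctan(43000/4130) = 84.51°
∠(j43000 + 1240) = arctan(43000/1240) = 88.35°
∠L(j43000) = 84.51° − 88.35° = -3.83°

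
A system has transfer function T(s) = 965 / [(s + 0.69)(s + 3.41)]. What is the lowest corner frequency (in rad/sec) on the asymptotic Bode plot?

Break frequencies occur at each pole and zero magnitude: 0.69 rad/sec, 3.41 rad/sec.
The lowest is 0.69 rad/sec.

0.69 rad/sec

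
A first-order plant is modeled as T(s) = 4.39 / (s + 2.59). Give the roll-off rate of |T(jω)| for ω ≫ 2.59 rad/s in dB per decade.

With 0 zeros and 1 pole, the high-frequency asymptotic slope is 20 × (0 − 1) = -20 dB/decade.

-20 dB/decade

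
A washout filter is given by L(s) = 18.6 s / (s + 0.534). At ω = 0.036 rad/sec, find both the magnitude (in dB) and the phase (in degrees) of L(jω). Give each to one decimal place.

|L| = 1.9 dB, ∠L = 86.1°

|j0.036| = 0.036
|j0.036 + 0.534| = √(0.036² + 0.534²) = 0.5352
|L(j0.036)| = 18.6 × 0.036 / 0.5352 = 1.2511
20 log₁₀(1.2511) = 1.95 dB
∠(j0.036) = 90.00°
∠(j0.036 + 0.534) = arctan(0.036/0.534) = 3.86°
∠L(j0.036) = 90.00° − 3.86° = 86.14°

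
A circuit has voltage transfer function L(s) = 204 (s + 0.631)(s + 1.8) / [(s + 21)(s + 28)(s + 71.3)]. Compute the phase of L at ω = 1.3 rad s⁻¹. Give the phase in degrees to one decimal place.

92.7°

∠(j1.3 + 0.631) = arctan(1.3/0.631) = 64.11°
∠(j1.3 + 1.8) = arctan(1.3/1.8) = 35.84°
∠(j1.3 + 21) = arctan(1.3/21) = 3.54°
∠(j1.3 + 28) = arctan(1.3/28) = 2.66°
∠(j1.3 + 71.3) = arctan(1.3/71.3) = 1.04°
∠L(j1.3) = 64.11° + 35.84° − (3.54° + 2.66° + 1.04°) = 92.70°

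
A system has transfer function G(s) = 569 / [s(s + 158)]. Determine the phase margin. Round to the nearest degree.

89°

Gain crossover: |G(jω)| = 1 at ω ≈ 3.6 rad/s.
∠G(j3.6) = −90° − arctan(3.6/158) ≈ -91.31°
PM = 180° + (-91.31°) = 88.69°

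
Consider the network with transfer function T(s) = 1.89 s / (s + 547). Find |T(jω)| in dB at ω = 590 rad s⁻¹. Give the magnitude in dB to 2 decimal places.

|j590| = 590
|j590 + 547| = √(590² + 547²) = 804.6
|T(j590)| = 1.89 × 590 / 804.6 = 1.386
20 log₁₀(1.386) = 2.835 dB

2.84 dB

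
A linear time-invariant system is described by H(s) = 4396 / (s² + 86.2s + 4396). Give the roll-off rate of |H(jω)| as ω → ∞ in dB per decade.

-40 dB/decade

With 0 zeros and 2 poles, the high-frequency asymptotic slope is 20 × (0 − 2) = -40 dB/decade.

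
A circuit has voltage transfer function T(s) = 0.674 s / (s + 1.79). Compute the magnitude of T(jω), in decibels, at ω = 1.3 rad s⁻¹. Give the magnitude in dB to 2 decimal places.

|j1.3| = 1.3
|j1.3 + 1.79| = √(1.3² + 1.79²) = 2.212
|T(j1.3)| = 0.674 × 1.3 / 2.212 = 0.39607
20 log₁₀(0.39607) = -8.045 dB

-8.04 dB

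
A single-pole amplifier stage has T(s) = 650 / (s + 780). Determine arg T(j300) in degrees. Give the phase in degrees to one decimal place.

-21.0 deg

∠(j300 + 780) = arctan(300/780) = 21.04°
∠T(j300) = −21.04° = -21.04°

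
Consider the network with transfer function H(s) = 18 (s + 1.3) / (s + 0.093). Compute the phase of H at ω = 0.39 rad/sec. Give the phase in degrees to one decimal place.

-59.9°

∠(j0.39 + 1.3) = arctan(0.39/1.3) = 16.70°
∠(j0.39 + 0.093) = arctan(0.39/0.093) = 76.59°
∠H(j0.39) = 16.70° − 76.59° = -59.89°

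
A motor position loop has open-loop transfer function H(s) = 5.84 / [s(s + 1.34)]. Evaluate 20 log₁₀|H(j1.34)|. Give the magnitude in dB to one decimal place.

7.2 dB

|j1.34 + 1.34| = √(1.34² + 1.34²) = 1.895
|j1.34| = 1.34
|H(j1.34)| = 5.84 / (1.895 × 1.34) = 2.2998
20 log₁₀(2.2998) = 7.23 dB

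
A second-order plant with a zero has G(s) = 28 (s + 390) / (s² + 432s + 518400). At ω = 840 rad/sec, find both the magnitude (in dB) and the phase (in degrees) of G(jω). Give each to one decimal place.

|j840 + 390| = √(840² + 390²) = 926.1
|(j840)² + 432(j840) + 518400| = |-1.872e+05 + j3.6288e+05| = 4.083e+05
|G(j840)| = 28 × 926.1 / 4.083e+05 = 0.063507
20 log₁₀(0.063507) = -23.94 dB
∠(j840 + 390) = arctan(840/390) = 65.10°
∠[(j840)² + 432(j840) + 518400] = ∠[-1.872e+05 + j3.6288e+05] = 117.29°
∠G(j840) = 65.10° − 117.29° = -52.19°

|G| = -23.9 dB, ∠G = -52.2°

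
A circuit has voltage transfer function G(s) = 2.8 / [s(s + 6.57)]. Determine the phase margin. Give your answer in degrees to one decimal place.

Gain crossover: |G(jω)| = 1 at ω ≈ 0.425 rad s⁻¹.
∠G(j0.425) = −90° − arctan(0.425/6.57) ≈ -93.70°
PM = 180° + (-93.70°) = 86.30°

86.3 deg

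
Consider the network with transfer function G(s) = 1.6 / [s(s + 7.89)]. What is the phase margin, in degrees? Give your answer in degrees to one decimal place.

Gain crossover: |G(jω)| = 1 at ω ≈ 0.203 rad/s.
∠G(j0.203) = −90° − arctan(0.203/7.89) ≈ -91.47°
PM = 180° + (-91.47°) = 88.53°

88.5 deg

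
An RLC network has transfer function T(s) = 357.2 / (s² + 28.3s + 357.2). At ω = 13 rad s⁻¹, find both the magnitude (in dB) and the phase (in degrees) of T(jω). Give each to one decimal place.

|T| = -1.3 dB, ∠T = -62.9°

|(j13)² + 28.3(j13) + 357.2| = |188.2 + j367.9| = 413.2
|T(j13)| = 357.2 / 413.2 = 0.86438
20 log₁₀(0.86438) = -1.27 dB
∠[(j13)² + 28.3(j13) + 357.2] = ∠[188.2 + j367.9] = 62.91°
∠T(j13) = −62.91° = -62.91°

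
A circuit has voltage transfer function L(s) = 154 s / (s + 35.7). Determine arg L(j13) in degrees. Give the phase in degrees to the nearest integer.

70°

∠(j13) = 90.00°
∠(j13 + 35.7) = arctan(13/35.7) = 20.01°
∠L(j13) = 90.00° − 20.01° = 69.99°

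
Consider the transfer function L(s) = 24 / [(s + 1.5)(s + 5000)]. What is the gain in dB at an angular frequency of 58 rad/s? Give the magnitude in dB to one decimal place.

|j58 + 1.5| = √(58² + 1.5²) = 58.02
|j58 + 5000| = √(58² + 5000²) = 5000
|L(j58)| = 24 / (58.02 × 5000) = 8.2725e-05
20 log₁₀(8.2725e-05) = -81.65 dB

-81.6 dB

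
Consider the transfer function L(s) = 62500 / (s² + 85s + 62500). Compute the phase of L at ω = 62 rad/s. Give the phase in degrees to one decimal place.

-5.1°

∠[(j62)² + 85(j62) + 62500] = ∠[58656 + j5270] = 5.13°
∠L(j62) = −5.13° = -5.13°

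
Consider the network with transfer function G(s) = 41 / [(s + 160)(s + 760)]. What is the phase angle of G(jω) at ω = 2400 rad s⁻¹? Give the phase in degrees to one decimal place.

∠(j2400 + 160) = arctan(2400/160) = 86.19°
∠(j2400 + 760) = arctan(2400/760) = 72.43°
∠G(j2400) = − (86.19° + 72.43°) = -158.61°

-158.6°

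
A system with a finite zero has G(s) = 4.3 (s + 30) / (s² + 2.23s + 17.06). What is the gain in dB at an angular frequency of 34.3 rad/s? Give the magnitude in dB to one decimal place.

|j34.3 + 30| = √(34.3² + 30²) = 45.57
|(j34.3)² + 2.23(j34.3) + 17.06| = |-1159.4 + j76.489| = 1162
|G(j34.3)| = 4.3 × 45.57 / 1162 = 0.16863
20 log₁₀(0.16863) = -15.46 dB

-15.5 dB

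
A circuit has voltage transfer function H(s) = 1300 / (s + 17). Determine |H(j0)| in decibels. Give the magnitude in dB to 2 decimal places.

H(0) = 1300 / 17 = 76.471
20 log₁₀(76.471) = 37.670 dB

37.67 dB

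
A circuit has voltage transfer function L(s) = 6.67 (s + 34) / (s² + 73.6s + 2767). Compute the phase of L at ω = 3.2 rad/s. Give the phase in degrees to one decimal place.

∠(j3.2 + 34) = arctan(3.2/34) = 5.38°
∠[(j3.2)² + 73.6(j3.2) + 2767] = ∠[2756.8 + j235.52] = 4.88°
∠L(j3.2) = 5.38° − 4.88° = 0.49°

0.5°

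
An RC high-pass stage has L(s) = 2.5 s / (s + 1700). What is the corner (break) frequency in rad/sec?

1700 rad/sec

The single real pole at s = −1700 gives a corner at ω = 1700 rad/sec.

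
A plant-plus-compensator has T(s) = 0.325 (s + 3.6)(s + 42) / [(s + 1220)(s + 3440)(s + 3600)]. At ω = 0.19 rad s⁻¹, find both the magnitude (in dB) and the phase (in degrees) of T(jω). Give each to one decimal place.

|T| = -169.7 dB, ∠T = 3.3°

|j0.19 + 3.6| = √(0.19² + 3.6²) = 3.605
|j0.19 + 42| = √(0.19² + 42²) = 42
|j0.19 + 1220| = √(0.19² + 1220²) = 1220
|j0.19 + 3440| = √(0.19² + 3440²) = 3440
|j0.19 + 3600| = √(0.19² + 3600²) = 3600
|T(j0.19)| = 0.325 × 3.605 × 42 / (1220 × 3440 × 3600) = 3.257e-09
20 log₁₀(3.257e-09) = -169.74 dB
∠(j0.19 + 3.6) = arctan(0.19/3.6) = 3.02°
∠(j0.19 + 42) = arctan(0.19/42) = 0.26°
∠(j0.19 + 1220) = arctan(0.19/1220) = 0.01°
∠(j0.19 + 3440) = arctan(0.19/3440) = 0.00°
∠(j0.19 + 3600) = arctan(0.19/3600) = 0.00°
∠T(j0.19) = 3.02° + 0.26° − (0.01° + 0.00° + 0.00°) = 3.27°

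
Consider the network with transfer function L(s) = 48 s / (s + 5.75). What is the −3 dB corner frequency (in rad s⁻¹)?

5.75 rad s⁻¹

For a single-pole high-pass, the −3 dB point is at the pole: ω = 5.75 rad s⁻¹.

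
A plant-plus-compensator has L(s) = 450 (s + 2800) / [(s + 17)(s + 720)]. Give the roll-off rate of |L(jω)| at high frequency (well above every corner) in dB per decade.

With 1 zero and 2 poles, the high-frequency asymptotic slope is 20 × (1 − 2) = -20 dB/decade.

-20 dB/decade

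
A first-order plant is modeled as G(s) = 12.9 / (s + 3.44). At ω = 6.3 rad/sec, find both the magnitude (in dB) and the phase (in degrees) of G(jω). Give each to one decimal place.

|j6.3 + 3.44| = √(6.3² + 3.44²) = 7.178
|G(j6.3)| = 12.9 / 7.178 = 1.7972
20 log₁₀(1.7972) = 5.09 dB
∠(j6.3 + 3.44) = arctan(6.3/3.44) = 61.36°
∠G(j6.3) = −61.36° = -61.36°

|G| = 5.1 dB, ∠G = -61.4°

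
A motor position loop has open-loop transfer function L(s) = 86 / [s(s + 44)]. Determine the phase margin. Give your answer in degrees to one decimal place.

Gain crossover: |L(jω)| = 1 at ω ≈ 1.95 rad s⁻¹.
∠L(j1.95) = −90° − arctan(1.95/44) ≈ -92.54°
PM = 180° + (-92.54°) = 87.46°

87.5 deg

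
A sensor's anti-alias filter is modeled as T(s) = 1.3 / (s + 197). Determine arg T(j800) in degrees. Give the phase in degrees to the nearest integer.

-76°

∠(j800 + 197) = arctan(800/197) = 76.17°
∠T(j800) = −76.17° = -76.17°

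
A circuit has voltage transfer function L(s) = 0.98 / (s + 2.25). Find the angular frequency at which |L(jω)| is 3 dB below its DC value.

For a single-pole low-pass, the −3 dB point is at the pole: ω = 2.25 rad s⁻¹.

2.25 rad s⁻¹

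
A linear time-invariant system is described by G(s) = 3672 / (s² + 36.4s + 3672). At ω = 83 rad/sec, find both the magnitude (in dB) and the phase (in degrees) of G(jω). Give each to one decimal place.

|G| = -1.6 dB, ∠G = -136.8°

|(j83)² + 36.4(j83) + 3672| = |-3217 + j3021.2| = 4413
|G(j83)| = 3672 / 4413 = 0.83204
20 log₁₀(0.83204) = -1.60 dB
∠[(j83)² + 36.4(j83) + 3672] = ∠[-3217 + j3021.2] = 136.80°
∠G(j83) = −136.80° = -136.80°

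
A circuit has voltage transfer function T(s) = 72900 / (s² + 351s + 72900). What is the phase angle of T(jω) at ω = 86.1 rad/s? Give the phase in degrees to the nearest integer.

-25 deg

∠[(j86.1)² + 351(j86.1) + 72900] = ∠[65487 + j30221] = 24.77°
∠T(j86.1) = −24.77° = -24.77°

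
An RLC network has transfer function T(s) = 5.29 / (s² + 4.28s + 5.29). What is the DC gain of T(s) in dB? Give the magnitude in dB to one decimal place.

0.0 dB

T(0) = 5.29 / 5.29 = 1
20 log₁₀(1) = 0.00 dB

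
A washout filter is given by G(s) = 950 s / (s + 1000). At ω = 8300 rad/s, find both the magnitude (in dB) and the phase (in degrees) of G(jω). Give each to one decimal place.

|G| = 59.5 dB, ∠G = 6.9°

|j8300| = 8300
|j8300 + 1000| = √(8300² + 1000²) = 8360
|G(j8300)| = 950 × 8300 / 8360 = 943.18
20 log₁₀(943.18) = 59.49 dB
∠(j8300) = 90.00°
∠(j8300 + 1000) = arctan(8300/1000) = 83.13°
∠G(j8300) = 90.00° − 83.13° = 6.87°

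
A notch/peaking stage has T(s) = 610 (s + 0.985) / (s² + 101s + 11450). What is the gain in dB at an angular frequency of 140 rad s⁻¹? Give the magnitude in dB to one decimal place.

|j140 + 0.985| = √(140² + 0.985²) = 140
|(j140)² + 101(j140) + 11450| = |-8150 + j14140| = 1.632e+04
|T(j140)| = 610 × 140 / 1.632e+04 = 5.2328
20 log₁₀(5.2328) = 14.37 dB

14.4 dB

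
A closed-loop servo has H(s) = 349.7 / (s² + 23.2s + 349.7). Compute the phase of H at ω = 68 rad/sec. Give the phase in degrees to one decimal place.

∠[(j68)² + 23.2(j68) + 349.7] = ∠[-4274.3 + j1577.6] = 159.74°
∠H(j68) = −159.74° = -159.74°

-159.7 deg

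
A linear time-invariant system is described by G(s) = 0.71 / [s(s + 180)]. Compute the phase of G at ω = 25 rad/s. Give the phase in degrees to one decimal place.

∠(j25 + 180) = arctan(25/180) = 7.91°
∠(j25) = 90.00°
∠G(j25) = − (7.91° + 90.00°) = -97.91°

-97.9 deg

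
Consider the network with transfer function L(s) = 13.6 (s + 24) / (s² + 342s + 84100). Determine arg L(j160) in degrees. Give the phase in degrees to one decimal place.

38.4°

∠(j160 + 24) = arctan(160/24) = 81.47°
∠[(j160)² + 342(j160) + 84100] = ∠[58500 + j54720] = 43.09°
∠L(j160) = 81.47° − 43.09° = 38.38°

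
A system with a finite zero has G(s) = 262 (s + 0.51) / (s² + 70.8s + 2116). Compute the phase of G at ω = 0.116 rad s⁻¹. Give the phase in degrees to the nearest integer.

∠(j0.116 + 0.51) = arctan(0.116/0.51) = 12.81°
∠[(j0.116)² + 70.8(j0.116) + 2116] = ∠[2116 + j8.2128] = 0.22°
∠G(j0.116) = 12.81° − 0.22° = 12.59°

13°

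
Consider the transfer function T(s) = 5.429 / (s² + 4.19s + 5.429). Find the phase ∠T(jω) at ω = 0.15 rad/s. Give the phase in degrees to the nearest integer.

∠[(j0.15)² + 4.19(j0.15) + 5.429] = ∠[5.4065 + j0.6285] = 6.63°
∠T(j0.15) = −6.63° = -6.63°

-7°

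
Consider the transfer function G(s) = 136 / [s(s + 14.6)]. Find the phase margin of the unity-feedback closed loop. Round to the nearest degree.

Gain crossover: |G(jω)| = 1 at ω ≈ 8.14 rad/sec.
∠G(j8.14) = −90° − arctan(8.14/14.6) ≈ -119.13°
PM = 180° + (-119.13°) = 60.87°

61°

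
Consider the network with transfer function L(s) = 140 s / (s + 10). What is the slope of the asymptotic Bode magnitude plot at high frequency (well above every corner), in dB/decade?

With 1 zero and 1 pole, the high-frequency asymptotic slope is 20 × (1 − 1) = 0 dB/decade.

0 dB/decade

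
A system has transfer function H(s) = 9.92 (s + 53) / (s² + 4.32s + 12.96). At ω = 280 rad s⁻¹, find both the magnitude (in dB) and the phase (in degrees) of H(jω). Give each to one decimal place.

|j280 + 53| = √(280² + 53²) = 285
|(j280)² + 4.32(j280) + 12.96| = |-78387 + j1209.6| = 7.84e+04
|H(j280)| = 9.92 × 285 / 7.84e+04 = 0.036059
20 log₁₀(0.036059) = -28.86 dB
∠(j280 + 53) = arctan(280/53) = 79.28°
∠[(j280)² + 4.32(j280) + 12.96] = ∠[-78387 + j1209.6] = 179.12°
∠H(j280) = 79.28° − 179.12° = -99.83°

|H| = -28.9 dB, ∠H = -99.8°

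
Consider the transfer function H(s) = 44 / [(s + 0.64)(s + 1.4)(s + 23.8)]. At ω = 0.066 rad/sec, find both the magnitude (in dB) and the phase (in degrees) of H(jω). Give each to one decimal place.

|j0.066 + 0.64| = √(0.066² + 0.64²) = 0.6434
|j0.066 + 1.4| = √(0.066² + 1.4²) = 1.402
|j0.066 + 23.8| = √(0.066² + 23.8²) = 23.8
|H(j0.066)| = 44 / (0.6434 × 1.402 × 23.8) = 2.0502
20 log₁₀(2.0502) = 6.24 dB
∠(j0.066 + 0.64) = arctan(0.066/0.64) = 5.89°
∠(j0.066 + 1.4) = arctan(0.066/1.4) = 2.70°
∠(j0.066 + 23.8) = arctan(0.066/23.8) = 0.16°
∠H(j0.066) = − (5.89° + 2.70° + 0.16°) = -8.75°

|H| = 6.2 dB, ∠H = -8.7°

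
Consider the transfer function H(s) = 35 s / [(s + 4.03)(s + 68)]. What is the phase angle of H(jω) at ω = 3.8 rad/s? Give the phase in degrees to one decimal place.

43.5°

∠(j3.8) = 90.00°
∠(j3.8 + 4.03) = arctan(3.8/4.03) = 43.32°
∠(j3.8 + 68) = arctan(3.8/68) = 3.20°
∠H(j3.8) = 90.00° − (43.32° + 3.20°) = 43.48°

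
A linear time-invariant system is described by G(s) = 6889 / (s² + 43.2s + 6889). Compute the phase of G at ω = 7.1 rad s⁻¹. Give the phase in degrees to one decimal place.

-2.6°

∠[(j7.1)² + 43.2(j7.1) + 6889] = ∠[6838.6 + j306.72] = 2.57°
∠G(j7.1) = −2.57° = -2.57°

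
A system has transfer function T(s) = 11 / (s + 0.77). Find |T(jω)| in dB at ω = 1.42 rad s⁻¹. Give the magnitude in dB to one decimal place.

16.7 dB

|j1.42 + 0.77| = √(1.42² + 0.77²) = 1.615
|T(j1.42)| = 11 / 1.615 = 6.8097
20 log₁₀(6.8097) = 16.66 dB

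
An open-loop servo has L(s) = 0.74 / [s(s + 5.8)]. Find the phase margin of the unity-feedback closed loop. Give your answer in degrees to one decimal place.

Gain crossover: |L(jω)| = 1 at ω ≈ 0.128 rad/s.
∠L(j0.128) = −90° − arctan(0.128/5.8) ≈ -91.26°
PM = 180° + (-91.26°) = 88.74°

88.7°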